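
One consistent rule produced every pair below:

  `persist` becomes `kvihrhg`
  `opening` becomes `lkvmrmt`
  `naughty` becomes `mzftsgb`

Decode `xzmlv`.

Each pair mirrors across the alphabet (p↔k, e↔v, r↔i): positions sum to 25. Each letter is replaced by its mirror in the alphabet: a↔z, b↔y, c↔x, and so on (the Atbash cipher).
Reversing it on xzmlv: x↔c, z↔a, m↔n, l↔o, v↔e.

canoe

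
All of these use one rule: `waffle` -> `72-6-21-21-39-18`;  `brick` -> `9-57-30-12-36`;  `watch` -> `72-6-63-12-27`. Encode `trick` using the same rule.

Each letter becomes 3×(its alphabet position, a=1..z=26) + 3.
Applying it to trick: t=20→63, r=18→57, i=9→30, c=3→12, k=11→36.

63-57-30-12-36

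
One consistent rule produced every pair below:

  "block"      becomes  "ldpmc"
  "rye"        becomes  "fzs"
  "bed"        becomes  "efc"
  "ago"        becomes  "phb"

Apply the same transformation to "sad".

The output letters match the input read backwards, each shifted +1: block reversed is kcolb. Two steps: reverse the string, then apply a Caesar shift of +1.
For sad: reverse → das; then shift: d+1=e, a+1=b, s+1=t.

ebt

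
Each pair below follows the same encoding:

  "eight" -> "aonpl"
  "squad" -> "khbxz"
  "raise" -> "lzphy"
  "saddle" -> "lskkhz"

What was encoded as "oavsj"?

cloth

The output letters match the input read backwards, each shifted +7: eight reversed is thgie. Two steps: reverse the string, then apply a Caesar shift of +7.
Decoding oavsj: shift back: o−7=h, a−7=t, v−7=o, s−7=l, j−7=c → htolc; then reverse → cloth.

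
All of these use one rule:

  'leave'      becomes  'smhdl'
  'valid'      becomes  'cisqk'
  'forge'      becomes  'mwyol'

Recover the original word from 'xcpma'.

Shifts by position in leave: pos 0: l→s (+7), pos 1: e→m (+8), pos 2: a→h (+7), pos 3: v→d (+8) — repeating every 2. The shifts repeat in a cycle of length 2: positions 0,1,… shift by +7, +8, then the pattern repeats.
Reversing it on xcpma: x−7=q, c−8=u, p−7=i, m−8=e, a−7=t.

quiet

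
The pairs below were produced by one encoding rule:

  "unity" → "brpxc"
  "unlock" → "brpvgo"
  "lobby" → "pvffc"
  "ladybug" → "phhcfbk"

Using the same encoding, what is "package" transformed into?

thgohkl

Vowels shift forward by 7 and consonants shift forward by 4.
For package: p(cons)+4=t, a(vowel)+7=h, c(cons)+4=g, k(cons)+4=o, a(vowel)+7=h, g(cons)+4=k, e(vowel)+7=l.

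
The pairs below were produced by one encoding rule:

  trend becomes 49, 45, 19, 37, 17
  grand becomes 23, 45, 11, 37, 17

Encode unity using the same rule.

51, 37, 27, 49, 59

The formula is n = 2×(alphabet index, a=1) + 9.
For unity: u=21→51, n=14→37, i=9→27, t=20→49, y=25→59.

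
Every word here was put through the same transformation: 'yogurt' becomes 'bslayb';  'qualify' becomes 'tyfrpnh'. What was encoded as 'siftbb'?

In yogurt: y→b is +3, o→s is +4, g→l is +5, u→a is +6 — the shift increases by 1 each position. Letter i (0-indexed) is shifted by i+3, so successive shifts are 3, 4, 5, ….
Reversing it on siftbb: s−3=p, i−4=e, f−5=a, t−6=n, b−7=u, b−8=t.

peanut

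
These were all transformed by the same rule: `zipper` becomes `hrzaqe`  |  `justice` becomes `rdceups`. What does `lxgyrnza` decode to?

downfall

In zipper: z→h is +8, i→r is +9, p→z is +10, p→a is +11 — the shift increases by 1 each position. Each letter shifts forward by (position + 8), i.e. 8, 9, 10, … — the shift grows by one for each successive letter.
Undoing it on lxgyrnza: l−8=d, x−9=o, g−10=w, y−11=n, r−12=f, n−13=a, z−14=l, a−15=l.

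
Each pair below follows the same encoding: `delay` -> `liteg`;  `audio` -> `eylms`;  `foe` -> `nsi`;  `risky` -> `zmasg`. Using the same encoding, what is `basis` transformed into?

jeama

The shift depends on letter class: consonant d→l is +8, but vowel e→i is +4. Two shifts are in play — +4 for a/e/i/o/u, +8 for every other letter.
Applying it to basis: b(cons)+8=j, a(vowel)+4=e, s(cons)+8=a, i(vowel)+4=m, s(cons)+8=a.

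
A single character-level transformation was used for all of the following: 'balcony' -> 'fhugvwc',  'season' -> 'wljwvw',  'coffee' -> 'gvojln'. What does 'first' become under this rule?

jpawa

Shifts by position in balcony: pos 0: b→f (+4), pos 1: a→h (+7), pos 2: l→u (+9), pos 3: c→g (+4), pos 4: o→v (+7), pos 5: n→w (+9) — repeating every 3. It's a Vigenère-style cipher with numeric key [4,7,9]: position i shifts by key[i mod 3].
Applying it to first: f+4=j, i+7=p, r+9=a, s+4=w, t+7=a.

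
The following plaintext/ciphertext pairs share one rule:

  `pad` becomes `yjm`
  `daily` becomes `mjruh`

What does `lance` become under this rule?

Compare letters: p→y is +9, a→j is +9, d→m is +9 — a constant shift. Every letter moves 9 places later in the alphabet, wrapping around z→a.
Applying it to lance: l+9=u, a+9=j, n+9=w, c+9=l, e+9=n.

ujwln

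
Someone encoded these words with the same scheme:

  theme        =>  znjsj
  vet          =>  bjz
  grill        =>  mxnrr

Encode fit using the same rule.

lnz

The rule splits by letter class: vowels +5, consonants +6.
Applying it to fit: f(cons)+6=l, i(vowel)+5=n, t(cons)+6=z.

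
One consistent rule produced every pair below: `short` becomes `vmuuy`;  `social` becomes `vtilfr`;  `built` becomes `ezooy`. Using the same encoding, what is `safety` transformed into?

Shifts by position in short: pos 0: s→v (+3), pos 1: h→m (+5), pos 2: o→u (+6), pos 3: r→u (+3), pos 4: t→y (+5) — repeating every 3. A repeating key of period 3 is used — shifts +3, +5, +6 over and over.
On safety: s+3=v, a+5=f, f+6=l, e+3=h, t+5=y, y+6=e.

vflhye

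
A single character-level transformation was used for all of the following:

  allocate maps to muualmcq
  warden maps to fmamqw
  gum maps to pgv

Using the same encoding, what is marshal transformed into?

vmabqmu

The rule splits by letter class: vowels +12, consonants +9.
On marshal: m(cons)+9=v, a(vowel)+12=m, r(cons)+9=a, s(cons)+9=b, h(cons)+9=q, a(vowel)+12=m, l(cons)+9=u.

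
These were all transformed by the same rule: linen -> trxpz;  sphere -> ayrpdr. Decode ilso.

The shift increases by 1 at each position, starting from +8: 8, 9, 10, ….
Decoding ilso: i−8=a, l−9=c, s−10=i, o−11=d.

acid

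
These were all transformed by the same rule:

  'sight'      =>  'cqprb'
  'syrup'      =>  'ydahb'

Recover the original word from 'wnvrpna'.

The output letters match the input read backwards, each shifted +9: sight reversed is thgis. Read the word backwards and shift each letter +9.
Decoding wnvrpna: shift back: w−9=n, n−9=e, v−9=m, r−9=i, p−9=g, n−9=e, a−9=r → nemiger; then reverse → regimen.

regimen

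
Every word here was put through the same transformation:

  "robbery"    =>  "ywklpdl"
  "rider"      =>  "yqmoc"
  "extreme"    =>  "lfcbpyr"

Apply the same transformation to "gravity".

nzjftfl

The shift increases by 1 at each position, starting from +7: 7, 8, 9, ….
For gravity: g+7=n, r+8=z, a+9=j, v+10=f, i+11=t, t+12=f, y+13=l.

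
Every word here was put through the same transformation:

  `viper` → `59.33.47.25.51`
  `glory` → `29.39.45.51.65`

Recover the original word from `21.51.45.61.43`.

crown

v(#22)→59 and i(#9)→33: differences scale by 2, so n = 2·pos + 15. With a=1..z=26, the number is 2·pos + 15.
Undoing it on 21.51.45.61.43: 21→(21−15)÷2=3=c, 51→(51−15)÷2=18=r, 45→(45−15)÷2=15=o, 61→(61−15)÷2=23=w, 43→(43−15)÷2=14=n.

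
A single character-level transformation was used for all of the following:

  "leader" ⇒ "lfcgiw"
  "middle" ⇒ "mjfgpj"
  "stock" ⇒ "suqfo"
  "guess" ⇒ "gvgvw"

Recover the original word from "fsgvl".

Letter i (0-indexed) is shifted by i+0, so successive shifts are 0, 1, 2, ….
Decoding fsgvl: f−0=f, s−1=r, g−2=e, v−3=s, l−4=h.

fresh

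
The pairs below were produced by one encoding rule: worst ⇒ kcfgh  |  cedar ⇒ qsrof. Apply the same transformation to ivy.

Compare letters: w→k is +14, o→c is +14, r→f is +14 — a constant shift. This is a Caesar cipher with shift 14.
On ivy: i+14=w, v+14=j, y+14=m.

wjm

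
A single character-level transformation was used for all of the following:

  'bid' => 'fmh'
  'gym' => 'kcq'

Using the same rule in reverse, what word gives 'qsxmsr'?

motion

This is a Caesar cipher with shift 4.
Reversing it on qsxmsr: q−4=m, s−4=o, x−4=t, m−4=i, s−4=o, r−4=n.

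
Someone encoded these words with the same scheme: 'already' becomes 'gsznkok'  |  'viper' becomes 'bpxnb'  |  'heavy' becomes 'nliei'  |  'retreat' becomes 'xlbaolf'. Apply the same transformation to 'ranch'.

xhvlr

In already: a→g is +6, l→s is +7, r→z is +8, e→n is +9 — the shift increases by 1 each position. Letter i (0-indexed) is shifted by i+6, so successive shifts are 6, 7, 8, ….
Applying it to ranch: r+6=x, a+7=h, n+8=v, c+9=l, h+10=r.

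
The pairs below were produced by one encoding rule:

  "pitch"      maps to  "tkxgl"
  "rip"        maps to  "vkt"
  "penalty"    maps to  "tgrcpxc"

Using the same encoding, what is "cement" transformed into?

The shift depends on letter class: consonant p→t is +4, but vowel i→k is +2. Two shifts are in play — +2 for a/e/i/o/u, +4 for every other letter.
For cement: c(cons)+4=g, e(vowel)+2=g, m(cons)+4=q, e(vowel)+2=g, n(cons)+4=r, t(cons)+4=x.

ggqgrx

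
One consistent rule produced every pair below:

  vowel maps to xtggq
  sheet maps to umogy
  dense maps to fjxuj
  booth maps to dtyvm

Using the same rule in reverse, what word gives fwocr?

dream

Shifts by position in vowel: pos 0: v→x (+2), pos 1: o→t (+5), pos 2: w→g (+10), pos 3: e→g (+2), pos 4: l→q (+5) — repeating every 3. It's a Vigenère-style cipher with numeric key [2,5,10]: position i shifts by key[i mod 3].
Reversing it on fwocr: f−2=d, w−5=r, o−10=e, c−2=a, r−5=m.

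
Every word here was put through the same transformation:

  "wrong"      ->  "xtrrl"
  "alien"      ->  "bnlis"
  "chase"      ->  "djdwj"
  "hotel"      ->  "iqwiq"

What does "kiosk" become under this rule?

In wrong: w→x is +1, r→t is +2, o→r is +3, n→r is +4 — the shift increases by 1 each position. Letter i (0-indexed) is shifted by i+1, so successive shifts are 1, 2, 3, ….
Applying it to kiosk: k+1=l, i+2=k, o+3=r, s+4=w, k+5=p.

lkrwp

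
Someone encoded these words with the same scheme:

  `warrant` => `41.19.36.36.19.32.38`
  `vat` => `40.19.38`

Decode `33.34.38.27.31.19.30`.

optimal

Each letter is replaced by its alphabet position (a=1..z=26) + 18.
Undoing it on 33.34.38.27.31.19.30: 33→(33−18)÷1=15=o, 34→(34−18)÷1=16=p, 38→(38−18)÷1=20=t, 27→(27−18)÷1=9=i, 31→(31−18)÷1=13=m, 19→(19−18)÷1=1=a, 30→(30−18)÷1=12=l.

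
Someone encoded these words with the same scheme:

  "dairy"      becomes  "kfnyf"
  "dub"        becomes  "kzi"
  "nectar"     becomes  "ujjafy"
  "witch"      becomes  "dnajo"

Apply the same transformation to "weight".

djnnoa

The shift depends on letter class: consonant d→k is +7, but vowel a→f is +5. Two shifts are in play — +5 for a/e/i/o/u, +7 for every other letter.
On weight: w(cons)+7=d, e(vowel)+5=j, i(vowel)+5=n, g(cons)+7=n, h(cons)+7=o, t(cons)+7=a.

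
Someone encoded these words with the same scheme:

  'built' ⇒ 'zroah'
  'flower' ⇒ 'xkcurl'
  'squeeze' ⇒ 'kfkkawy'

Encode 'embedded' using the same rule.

Two steps: reverse the string, then apply a Caesar shift of +6.
For embedded: reverse → deddebme; then shift: d+6=j, e+6=k, d+6=j, d+6=j, e+6=k, b+6=h, m+6=s, e+6=k.

jkjjkhsk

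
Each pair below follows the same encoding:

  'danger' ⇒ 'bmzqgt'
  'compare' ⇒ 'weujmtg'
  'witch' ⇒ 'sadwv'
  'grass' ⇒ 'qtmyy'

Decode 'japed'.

pilot

Treating letters as 0–25, the rule is x ↦ 5x + 12 (mod 26).
Reversing it on japed: j(9)→21·(9−12)≡15=p; a(0)→21·(0−12)≡8=i; p(15)→21·(15−12)≡11=l; e(4)→21·(4−12)≡14=o; d(3)→21·(3−12)≡19=t (all mod 26).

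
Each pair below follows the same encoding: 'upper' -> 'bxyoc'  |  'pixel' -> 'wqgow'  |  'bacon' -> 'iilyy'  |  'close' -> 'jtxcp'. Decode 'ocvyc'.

humor

In upper: u→b is +7, p→x is +8, p→y is +9, e→o is +10 — the shift increases by 1 each position. Letter i (0-indexed) is shifted by i+7, so successive shifts are 7, 8, 9, ….
Decoding ocvyc: o−7=h, c−8=u, v−9=m, y−10=o, c−11=r.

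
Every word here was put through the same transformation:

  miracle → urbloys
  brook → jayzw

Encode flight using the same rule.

The shift increases by 1 at each position, starting from +8: 8, 9, 10, ….
On flight: f+8=n, l+9=u, i+10=s, g+11=r, h+12=t, t+13=g.

nusrtg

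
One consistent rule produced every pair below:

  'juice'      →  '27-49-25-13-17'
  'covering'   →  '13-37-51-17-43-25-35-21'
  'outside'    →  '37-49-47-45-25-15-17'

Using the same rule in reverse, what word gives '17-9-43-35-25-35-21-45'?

earnings

With a=1..z=26, the number is 2·pos + 7.
Undoing it on 17-9-43-35-25-35-21-45: 17→(17−7)÷2=5=e, 9→(9−7)÷2=1=a, 43→(43−7)÷2=18=r, 35→(35−7)÷2=14=n, 25→(25−7)÷2=9=i, 35→(35−7)÷2=14=n, 21→(21−7)÷2=7=g, 45→(45−7)÷2=19=s.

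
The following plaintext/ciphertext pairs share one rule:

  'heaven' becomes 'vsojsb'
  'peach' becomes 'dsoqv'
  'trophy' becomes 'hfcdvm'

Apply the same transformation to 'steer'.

ghssf

Compare letters: h→v is +14, e→s is +14, a→o is +14 — a constant shift. Every letter moves 14 places later in the alphabet, wrapping around z→a.
On steer: s+14=g, t+14=h, e+14=s, e+14=s, r+14=f.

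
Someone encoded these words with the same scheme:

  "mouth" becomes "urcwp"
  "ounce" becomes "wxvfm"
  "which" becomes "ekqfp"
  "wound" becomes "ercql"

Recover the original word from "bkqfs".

thick

It's a Vigenère-style cipher with numeric key [8,3]: position i shifts by key[i mod 2].
Undoing it on bkqfs: b−8=t, k−3=h, q−8=i, f−3=c, s−8=k.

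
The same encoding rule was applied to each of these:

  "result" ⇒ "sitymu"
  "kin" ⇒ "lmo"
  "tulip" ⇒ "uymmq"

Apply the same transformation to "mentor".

The rule splits by letter class: vowels +4, consonants +1.
Applying it to mentor: m(cons)+1=n, e(vowel)+4=i, n(cons)+1=o, t(cons)+1=u, o(vowel)+4=s, r(cons)+1=s.

niouss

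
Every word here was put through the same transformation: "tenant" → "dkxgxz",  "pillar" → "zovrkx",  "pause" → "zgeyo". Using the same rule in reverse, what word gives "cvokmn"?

speech

Shifts by position in tenant: pos 0: t→d (+10), pos 1: e→k (+6), pos 2: n→x (+10), pos 3: a→g (+6) — repeating every 2. A repeating key of period 2 is used — shifts +10, +6 over and over.
Decoding cvokmn: c−10=s, v−6=p, o−10=e, k−6=e, m−10=c, n−6=h.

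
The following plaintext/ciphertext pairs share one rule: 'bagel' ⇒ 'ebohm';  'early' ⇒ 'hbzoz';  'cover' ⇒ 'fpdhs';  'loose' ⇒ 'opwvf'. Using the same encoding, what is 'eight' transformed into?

hjoku

Shifts by position in bagel: pos 0: b→e (+3), pos 1: a→b (+1), pos 2: g→o (+8), pos 3: e→h (+3), pos 4: l→m (+1) — repeating every 3. A repeating key of period 3 is used — shifts +3, +1, +8 over and over.
On eight: e+3=h, i+1=j, g+8=o, h+3=k, t+1=u.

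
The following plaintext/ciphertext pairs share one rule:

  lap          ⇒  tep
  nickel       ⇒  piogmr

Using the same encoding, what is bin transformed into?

The output letters match the input read backwards, each shifted +4: lap reversed is pal. Two steps: reverse the string, then apply a Caesar shift of +4.
For bin: reverse → nib; then shift: n+4=r, i+4=m, b+4=f.

rmf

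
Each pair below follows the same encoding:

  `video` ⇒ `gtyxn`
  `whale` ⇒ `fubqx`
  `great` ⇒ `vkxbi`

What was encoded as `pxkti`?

merit

v(21)→g(6) and i(8)→t(19) fit y≡25x+1 (mod 26); the inverse of 25 mod 26 is 25. Treating letters as 0–25, the rule is x ↦ 25x + 1 (mod 26).
Undoing it on pxkti: p(15)→25·(15−1)≡12=m; x(23)→25·(23−1)≡4=e; k(10)→25·(10−1)≡17=r; t(19)→25·(19−1)≡8=i; i(8)→25·(8−1)≡19=t (all mod 26).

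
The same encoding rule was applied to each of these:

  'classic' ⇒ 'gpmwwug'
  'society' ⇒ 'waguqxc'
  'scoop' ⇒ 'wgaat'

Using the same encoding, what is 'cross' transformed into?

gvaww

Vowels shift forward by 12 and consonants shift forward by 4.
For cross: c(cons)+4=g, r(cons)+4=v, o(vowel)+12=a, s(cons)+4=w, s(cons)+4=w.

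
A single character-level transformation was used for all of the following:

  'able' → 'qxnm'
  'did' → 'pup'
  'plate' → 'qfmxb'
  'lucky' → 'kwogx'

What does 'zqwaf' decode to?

token

Two steps: reverse the string, then apply a Caesar shift of +12.
Reversing it on zqwaf: shift back: z−12=n, q−12=e, w−12=k, a−12=o, f−12=t → nekot; then reverse → token.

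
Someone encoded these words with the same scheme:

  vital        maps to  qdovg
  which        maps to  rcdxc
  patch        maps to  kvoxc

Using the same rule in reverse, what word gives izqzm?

Every letter moves 21 places later in the alphabet, wrapping around z→a.
Decoding izqzm: i−21=n, z−21=e, q−21=v, z−21=e, m−21=r.

never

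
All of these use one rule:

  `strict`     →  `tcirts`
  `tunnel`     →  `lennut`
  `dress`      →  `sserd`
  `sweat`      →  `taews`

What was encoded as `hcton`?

notch

It's just the letters in reverse order.
Reversing it on hcton: then reverse → notch.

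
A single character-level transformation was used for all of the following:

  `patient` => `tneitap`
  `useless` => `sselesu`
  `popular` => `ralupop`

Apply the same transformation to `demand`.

dnamed

The word is simply reversed.
Applying it to demand: reverse → dnamed.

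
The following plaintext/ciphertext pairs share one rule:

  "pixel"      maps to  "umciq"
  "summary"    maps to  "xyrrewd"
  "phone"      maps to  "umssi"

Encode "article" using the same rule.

Vowels shift forward by 4 and consonants shift forward by 5.
Applying it to article: a(vowel)+4=e, r(cons)+5=w, t(cons)+5=y, i(vowel)+4=m, c(cons)+5=h, l(cons)+5=q, e(vowel)+4=i.

ewymhqi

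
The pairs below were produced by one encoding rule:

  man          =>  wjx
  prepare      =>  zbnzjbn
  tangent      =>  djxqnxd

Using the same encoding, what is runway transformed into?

The shift depends on letter class: consonant m→w is +10, but vowel a→j is +9. Two shifts are in play — +9 for a/e/i/o/u, +10 for every other letter.
For runway: r(cons)+10=b, u(vowel)+9=d, n(cons)+10=x, w(cons)+10=g, a(vowel)+9=j, y(cons)+10=i.

bdxgji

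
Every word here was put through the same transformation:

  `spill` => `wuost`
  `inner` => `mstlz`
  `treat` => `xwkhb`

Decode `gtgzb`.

In spill: s→w is +4, p→u is +5, i→o is +6, l→s is +7 — the shift increases by 1 each position. Letter i (0-indexed) is shifted by i+4, so successive shifts are 4, 5, 6, ….
Decoding gtgzb: g−4=c, t−5=o, g−6=a, z−7=s, b−8=t.

coast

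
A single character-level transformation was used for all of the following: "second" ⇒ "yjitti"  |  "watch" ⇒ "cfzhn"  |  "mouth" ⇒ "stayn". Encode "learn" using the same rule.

Shifts by position in second: pos 0: s→y (+6), pos 1: e→j (+5), pos 2: c→i (+6), pos 3: o→t (+5) — repeating every 2. It's a Vigenère-style cipher with numeric key [6,5]: position i shifts by key[i mod 2].
For learn: l+6=r, e+5=j, a+6=g, r+5=w, n+6=t.

rjgwt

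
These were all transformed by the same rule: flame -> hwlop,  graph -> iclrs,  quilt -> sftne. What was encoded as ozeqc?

Shifts by position in flame: pos 0: f→h (+2), pos 1: l→w (+11), pos 2: a→l (+11), pos 3: m→o (+2), pos 4: e→p (+11) — repeating every 3. The shifts repeat in a cycle of length 3: positions 0,1,… shift by +2, +11, +11, then the pattern repeats.
Decoding ozeqc: o−2=m, z−11=o, e−11=t, q−2=o, c−11=r.

motor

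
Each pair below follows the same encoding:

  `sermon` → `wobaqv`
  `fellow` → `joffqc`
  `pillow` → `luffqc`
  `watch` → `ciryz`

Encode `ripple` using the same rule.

bullfo

s(18)→w(22) and e(4)→o(14) fit y≡21x+8 (mod 26); the inverse of 21 mod 26 is 5. Treating letters as 0–25, the rule is x ↦ 21x + 8 (mod 26).
On ripple: r(17)→21·17+8≡1=b; i(8)→21·8+8≡20=u; p(15)→21·15+8≡11=l; p(15)→21·15+8≡11=l; l(11)→21·11+8≡5=f; e(4)→21·4+8≡14=o (all mod 26).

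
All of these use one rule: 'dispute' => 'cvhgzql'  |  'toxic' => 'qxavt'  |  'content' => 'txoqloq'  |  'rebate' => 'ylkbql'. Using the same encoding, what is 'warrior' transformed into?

Treating letters as 0–25, the rule is x ↦ 9x + 1 (mod 26).
Applying it to warrior: w(22)→9·22+1≡17=r; a(0)→9·0+1≡1=b; r(17)→9·17+1≡24=y; r(17)→9·17+1≡24=y; i(8)→9·8+1≡21=v; o(14)→9·14+1≡23=x; r(17)→9·17+1≡24=y (all mod 26).

rbyyvxy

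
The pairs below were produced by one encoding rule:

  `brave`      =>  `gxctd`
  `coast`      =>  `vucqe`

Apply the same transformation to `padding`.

The output letters match the input read backwards, each shifted +2: brave reversed is evarb. Two steps: reverse the string, then apply a Caesar shift of +2.
Applying it to padding: reverse → gniddap; then shift: g+2=i, n+2=p, i+2=k, d+2=f, d+2=f, a+2=c, p+2=r.

ipkffcr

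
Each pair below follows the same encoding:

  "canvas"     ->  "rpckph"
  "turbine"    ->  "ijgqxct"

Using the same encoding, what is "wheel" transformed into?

This is a Caesar cipher with shift 15.
On wheel: w+15=l, h+15=w, e+15=t, e+15=t, l+15=a.

lwtta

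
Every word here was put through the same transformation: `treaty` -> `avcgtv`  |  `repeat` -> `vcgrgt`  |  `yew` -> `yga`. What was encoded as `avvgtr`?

The output letters match the input read backwards, each shifted +2: treaty reversed is ytaert. The word is reversed, then every letter is shifted forward by 2.
Reversing it on avvgtr: shift back: a−2=y, v−2=t, v−2=t, g−2=e, t−2=r, r−2=p → ytterp; then reverse → pretty.

pretty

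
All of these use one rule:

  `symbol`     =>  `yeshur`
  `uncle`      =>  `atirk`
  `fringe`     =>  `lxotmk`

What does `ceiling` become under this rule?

Compare letters: s→y is +6, y→e is +6, m→s is +6 — a constant shift. This is a Caesar cipher with shift 6.
For ceiling: c+6=i, e+6=k, i+6=o, l+6=r, i+6=o, n+6=t, g+6=m.

ikorotm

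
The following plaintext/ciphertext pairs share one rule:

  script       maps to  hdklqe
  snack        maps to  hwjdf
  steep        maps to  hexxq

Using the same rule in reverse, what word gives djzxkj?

s(18)→h(7) and c(2)→d(3) fit y≡23x+9 (mod 26); the inverse of 23 mod 26 is 17. Treating letters as 0–25, the rule is x ↦ 23x + 9 (mod 26).
Decoding djzxkj: d(3)→17·(3−9)≡2=c; j(9)→17·(9−9)≡0=a; z(25)→17·(25−9)≡12=m; x(23)→17·(23−9)≡4=e; k(10)→17·(10−9)≡17=r; j(9)→17·(9−9)≡0=a (all mod 26).

camera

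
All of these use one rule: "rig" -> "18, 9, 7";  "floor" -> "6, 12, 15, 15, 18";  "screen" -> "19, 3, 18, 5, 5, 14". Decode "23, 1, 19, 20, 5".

r is letter #18 and maps to 18: an offset of 0. Each letter is replaced by its alphabet position (a=1, b=2, …, z=26).
Undoing it on 23, 1, 19, 20, 5: 23=w, 1=a, 19=s, 20=t, 5=e.

waste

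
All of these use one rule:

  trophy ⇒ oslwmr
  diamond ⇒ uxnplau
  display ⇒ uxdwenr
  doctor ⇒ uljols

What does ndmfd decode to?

t(19)→o(14) and r(17)→s(18) fit y≡11x+13 (mod 26); the inverse of 11 mod 26 is 19. This is an affine cipher: with a=0,…,z=25, each position x becomes (11x+13) mod 26.
Decoding ndmfd: n(13)→19·(13−13)≡0=a; d(3)→19·(3−13)≡18=s; m(12)→19·(12−13)≡7=h; f(5)→19·(5−13)≡4=e; d(3)→19·(3−13)≡18=s (all mod 26).

ashes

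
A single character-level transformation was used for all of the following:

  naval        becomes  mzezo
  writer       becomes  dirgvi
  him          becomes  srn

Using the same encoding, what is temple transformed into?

This is the alphabet-reversal cipher (Atbash): a becomes z, b becomes y, etc.
On temple: t↔g, e↔v, m↔n, p↔k, l↔o, e↔v.

gvnkov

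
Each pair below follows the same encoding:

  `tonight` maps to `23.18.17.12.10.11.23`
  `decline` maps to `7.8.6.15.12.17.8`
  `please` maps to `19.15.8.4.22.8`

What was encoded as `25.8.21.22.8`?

verse

The number is (letter's place in the alphabet, a=1) + 3.
Undoing it on 25.8.21.22.8: 25→(25−3)÷1=22=v, 8→(8−3)÷1=5=e, 21→(21−3)÷1=18=r, 22→(22−3)÷1=19=s, 8→(8−3)÷1=5=e.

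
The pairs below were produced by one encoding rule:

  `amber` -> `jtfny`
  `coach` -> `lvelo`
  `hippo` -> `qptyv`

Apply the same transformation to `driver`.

mymelv

Shifts by position in amber: pos 0: a→j (+9), pos 1: m→t (+7), pos 2: b→f (+4), pos 3: e→n (+9), pos 4: r→y (+7) — repeating every 3. The shifts repeat in a cycle of length 3: positions 0,1,… shift by +9, +7, +4, then the pattern repeats.
For driver: d+9=m, r+7=y, i+4=m, v+9=e, e+7=l, r+4=v.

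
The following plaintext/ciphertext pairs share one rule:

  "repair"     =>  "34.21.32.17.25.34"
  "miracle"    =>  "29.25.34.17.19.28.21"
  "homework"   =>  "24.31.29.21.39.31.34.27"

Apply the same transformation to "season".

r is letter #18 and maps to 34: an offset of 16. The number is (letter's place in the alphabet, a=1) + 16.
Applying it to season: s=19→35, e=5→21, a=1→17, s=19→35, o=15→31, n=14→30.

35.21.17.35.31.30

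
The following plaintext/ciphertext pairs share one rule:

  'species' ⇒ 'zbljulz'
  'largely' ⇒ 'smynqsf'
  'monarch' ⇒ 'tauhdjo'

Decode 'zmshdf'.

salary

It's a Vigenère-style cipher with numeric key [7,12,7]: position i shifts by key[i mod 3].
Undoing it on zmshdf: z−7=s, m−12=a, s−7=l, h−7=a, d−12=r, f−7=y.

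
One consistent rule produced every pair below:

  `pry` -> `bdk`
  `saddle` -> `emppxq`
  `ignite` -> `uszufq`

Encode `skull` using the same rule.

Every letter moves 12 places later in the alphabet, wrapping around z→a.
On skull: s+12=e, k+12=w, u+12=g, l+12=x, l+12=x.

ewgxx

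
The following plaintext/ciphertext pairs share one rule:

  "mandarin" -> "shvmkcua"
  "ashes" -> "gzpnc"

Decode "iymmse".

credit

In mandarin: m→s is +6, a→h is +7, n→v is +8, d→m is +9 — the shift increases by 1 each position. Each letter shifts forward by (position + 6), i.e. 6, 7, 8, … — the shift grows by one for each successive letter.
Decoding iymmse: i−6=c, y−7=r, m−8=e, m−9=d, s−10=i, e−11=t.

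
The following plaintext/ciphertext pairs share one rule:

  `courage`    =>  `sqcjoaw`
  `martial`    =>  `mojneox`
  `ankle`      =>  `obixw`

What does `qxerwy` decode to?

Treating letters as 0–25, the rule is x ↦ 15x + 14 (mod 26).
Reversing it on qxerwy: q(16)→7·(16−14)≡14=o; x(23)→7·(23−14)≡11=l; e(4)→7·(4−14)≡8=i; r(17)→7·(17−14)≡21=v; w(22)→7·(22−14)≡4=e; y(24)→7·(24−14)≡18=s (all mod 26).

olives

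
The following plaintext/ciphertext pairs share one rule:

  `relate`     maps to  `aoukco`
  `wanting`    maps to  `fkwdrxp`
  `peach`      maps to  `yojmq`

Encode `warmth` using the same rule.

Shifts by position in relate: pos 0: r→a (+9), pos 1: e→o (+10), pos 2: l→u (+9), pos 3: a→k (+10) — repeating every 2. It's a Vigenère-style cipher with numeric key [9,10]: position i shifts by key[i mod 2].
On warmth: w+9=f, a+10=k, r+9=a, m+10=w, t+9=c, h+10=r.

fkawcr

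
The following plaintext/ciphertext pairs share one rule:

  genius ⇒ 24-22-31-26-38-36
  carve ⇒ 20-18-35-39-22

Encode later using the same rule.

g is letter #7 and maps to 24: an offset of 17. Each letter is replaced by its alphabet position (a=1..z=26) + 17.
Applying it to later: l=12→29, a=1→18, t=20→37, e=5→22, r=18→35.

29-18-37-22-35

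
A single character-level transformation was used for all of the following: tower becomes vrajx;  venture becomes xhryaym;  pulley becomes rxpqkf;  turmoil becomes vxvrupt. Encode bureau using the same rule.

dxvjgb

In tower: t→v is +2, o→r is +3, w→a is +4, e→j is +5 — the shift increases by 1 each position. The shift increases by 1 at each position, starting from +2: 2, 3, 4, ….
Applying it to bureau: b+2=d, u+3=x, r+4=v, e+5=j, a+6=g, u+7=b.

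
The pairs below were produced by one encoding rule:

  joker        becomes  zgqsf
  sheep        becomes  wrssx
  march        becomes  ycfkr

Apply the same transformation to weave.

This is an affine cipher: with a=0,…,z=25, each position x becomes (17x+2) mod 26.
Applying it to weave: w(22)→17·22+2≡12=m; e(4)→17·4+2≡18=s; a(0)→17·0+2≡2=c; v(21)→17·21+2≡21=v; e(4)→17·4+2≡18=s (all mod 26).

mscvs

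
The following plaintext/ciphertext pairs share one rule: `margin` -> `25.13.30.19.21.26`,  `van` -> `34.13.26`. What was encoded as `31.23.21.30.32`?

skirt

m is letter #13 and maps to 25: an offset of 12. The number is (letter's place in the alphabet, a=1) + 12.
Undoing it on 31.23.21.30.32: 31→(31−12)÷1=19=s, 23→(23−12)÷1=11=k, 21→(21−12)÷1=9=i, 30→(30−12)÷1=18=r, 32→(32−12)÷1=20=t.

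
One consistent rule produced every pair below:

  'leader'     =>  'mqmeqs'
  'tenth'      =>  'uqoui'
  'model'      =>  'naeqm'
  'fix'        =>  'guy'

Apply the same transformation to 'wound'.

xagoe

Vowels shift forward by 12 and consonants shift forward by 1.
On wound: w(cons)+1=x, o(vowel)+12=a, u(vowel)+12=g, n(cons)+1=o, d(cons)+1=e.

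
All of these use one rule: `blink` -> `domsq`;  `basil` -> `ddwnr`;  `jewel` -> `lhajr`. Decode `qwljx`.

Each letter shifts forward by (position + 2), i.e. 2, 3, 4, … — the shift grows by one for each successive letter.
Decoding qwljx: q−2=o, w−3=t, l−4=h, j−5=e, x−6=r.

other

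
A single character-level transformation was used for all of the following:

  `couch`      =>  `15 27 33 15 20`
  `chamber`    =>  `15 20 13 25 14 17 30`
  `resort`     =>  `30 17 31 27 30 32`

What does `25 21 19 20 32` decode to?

might

c is letter #3 and maps to 15: an offset of 12. The number is (letter's place in the alphabet, a=1) + 12.
Reversing it on 25 21 19 20 32: 25→(25−12)÷1=13=m, 21→(21−12)÷1=9=i, 19→(19−12)÷1=7=g, 20→(20−12)÷1=8=h, 32→(32−12)÷1=20=t.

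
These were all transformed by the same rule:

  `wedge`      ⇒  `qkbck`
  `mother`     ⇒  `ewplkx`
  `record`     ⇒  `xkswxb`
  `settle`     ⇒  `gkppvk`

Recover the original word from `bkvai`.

w(22)→q(16) and e(4)→k(10) fit y≡9x+0 (mod 26); the inverse of 9 mod 26 is 3. Treating letters as 0–25, the rule is x ↦ 9x + 0 (mod 26).
Decoding bkvai: b(1)→3·(1−0)≡3=d; k(10)→3·(10−0)≡4=e; v(21)→3·(21−0)≡11=l; a(0)→3·(0−0)≡0=a; i(8)→3·(8−0)≡24=y (all mod 26).

delay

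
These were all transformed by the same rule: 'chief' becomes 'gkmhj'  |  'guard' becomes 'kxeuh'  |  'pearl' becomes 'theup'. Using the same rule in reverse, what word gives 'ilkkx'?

eight

It's a Vigenère-style cipher with numeric key [4,3]: position i shifts by key[i mod 2].
Decoding ilkkx: i−4=e, l−3=i, k−4=g, k−3=h, x−4=t.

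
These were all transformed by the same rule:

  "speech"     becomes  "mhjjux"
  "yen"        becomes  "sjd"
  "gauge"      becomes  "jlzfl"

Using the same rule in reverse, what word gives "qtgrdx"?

The output letters match the input read backwards, each shifted +5: speech reversed is hceeps. Read the word backwards and shift each letter +5.
Decoding qtgrdx: shift back: q−5=l, t−5=o, g−5=b, r−5=m, d−5=y, x−5=s → lobmys; then reverse → symbol.

symbol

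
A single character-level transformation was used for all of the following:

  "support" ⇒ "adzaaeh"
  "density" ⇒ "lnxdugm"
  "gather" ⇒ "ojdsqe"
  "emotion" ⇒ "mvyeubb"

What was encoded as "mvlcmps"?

In support: s→a is +8, u→d is +9, p→z is +10, p→a is +11 — the shift increases by 1 each position. Letter i (0-indexed) is shifted by i+8, so successive shifts are 8, 9, 10, ….
Reversing it on mvlcmps: m−8=e, v−9=m, l−10=b, c−11=r, m−12=a, p−13=c, s−14=e.

embrace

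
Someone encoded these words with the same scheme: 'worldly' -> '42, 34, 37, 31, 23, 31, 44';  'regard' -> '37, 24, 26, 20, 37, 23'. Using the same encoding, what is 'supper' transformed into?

38, 40, 35, 35, 24, 37

w is letter #23 and maps to 42: an offset of 19. Each letter is replaced by its alphabet position (a=1..z=26) + 19.
Applying it to supper: s=19→38, u=21→40, p=16→35, p=16→35, e=5→24, r=18→37.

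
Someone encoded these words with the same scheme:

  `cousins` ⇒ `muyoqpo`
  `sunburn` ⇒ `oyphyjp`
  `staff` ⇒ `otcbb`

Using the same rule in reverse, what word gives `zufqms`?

policy

c(2)→m(12) and o(14)→u(20) fit y≡5x+2 (mod 26); the inverse of 5 mod 26 is 21. Each letter's alphabet position (a=0..z=25) is mapped through 5·x+2 mod 26 — an affine cipher.
Undoing it on zufqms: z(25)→21·(25−2)≡15=p; u(20)→21·(20−2)≡14=o; f(5)→21·(5−2)≡11=l; q(16)→21·(16−2)≡8=i; m(12)→21·(12−2)≡2=c; s(18)→21·(18−2)≡24=y (all mod 26).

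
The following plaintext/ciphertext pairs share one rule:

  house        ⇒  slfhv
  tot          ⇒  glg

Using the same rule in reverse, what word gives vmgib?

entry

Each pair mirrors across the alphabet (h↔s, o↔l, u↔f): positions sum to 25. Letters are reflected about the middle of the alphabet (position → 25−position): Atbash.
Undoing it on vmgib: v↔e, m↔n, g↔t, i↔r, b↔y.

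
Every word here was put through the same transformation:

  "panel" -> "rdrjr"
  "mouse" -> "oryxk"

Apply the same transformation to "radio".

tdhnu

In panel: p→r is +2, a→d is +3, n→r is +4, e→j is +5 — the shift increases by 1 each position. The shift increases by 1 at each position, starting from +2: 2, 3, 4, ….
For radio: r+2=t, a+3=d, d+4=h, i+5=n, o+6=u.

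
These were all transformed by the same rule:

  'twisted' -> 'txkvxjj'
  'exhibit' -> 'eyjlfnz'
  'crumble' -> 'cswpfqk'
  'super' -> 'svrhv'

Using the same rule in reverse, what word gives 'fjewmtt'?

fiction

In twisted: t→t is +0, w→x is +1, i→k is +2, s→v is +3 — the shift increases by 1 each position. Letter i (0-indexed) is shifted by i+0, so successive shifts are 0, 1, 2, ….
Decoding fjewmtt: f−0=f, j−1=i, e−2=c, w−3=t, m−4=i, t−5=o, t−6=n.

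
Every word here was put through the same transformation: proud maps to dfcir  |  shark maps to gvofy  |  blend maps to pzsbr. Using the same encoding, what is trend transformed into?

Compare letters: p→d is +14, r→f is +14, o→c is +14 — a constant shift. This is a Caesar cipher with shift 14.
Applying it to trend: t+14=h, r+14=f, e+14=s, n+14=b, d+14=r.

hfsbr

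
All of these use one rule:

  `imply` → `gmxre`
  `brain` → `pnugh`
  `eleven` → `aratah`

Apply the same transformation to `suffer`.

iyvvan

i(8)→g(6) and m(12)→m(12) fit y≡21x+20 (mod 26); the inverse of 21 mod 26 is 5. Treating letters as 0–25, the rule is x ↦ 21x + 20 (mod 26).
For suffer: s(18)→21·18+20≡8=i; u(20)→21·20+20≡24=y; f(5)→21·5+20≡21=v; f(5)→21·5+20≡21=v; e(4)→21·4+20≡0=a; r(17)→21·17+20≡13=n (all mod 26).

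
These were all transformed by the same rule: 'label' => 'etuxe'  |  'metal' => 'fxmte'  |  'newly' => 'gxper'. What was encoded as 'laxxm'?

Compare letters: l→e is +19, a→t is +19, b→u is +19 — a constant shift. This is a Caesar cipher with shift 19.
Reversing it on laxxm: l−19=s, a−19=h, x−19=e, x−19=e, m−19=t.

sheet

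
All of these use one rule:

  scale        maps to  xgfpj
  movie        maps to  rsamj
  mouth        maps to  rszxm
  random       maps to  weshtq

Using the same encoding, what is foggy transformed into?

Shifts by position in scale: pos 0: s→x (+5), pos 1: c→g (+4), pos 2: a→f (+5), pos 3: l→p (+4) — repeating every 2. The shifts repeat in a cycle of length 2: positions 0,1,… shift by +5, +4, then the pattern repeats.
On foggy: f+5=k, o+4=s, g+5=l, g+4=k, y+5=d.

kslkd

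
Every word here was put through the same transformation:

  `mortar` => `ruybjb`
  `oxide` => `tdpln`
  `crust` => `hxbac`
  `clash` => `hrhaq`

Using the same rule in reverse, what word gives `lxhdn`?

In mortar: m→r is +5, o→u is +6, r→y is +7, t→b is +8 — the shift increases by 1 each position. Each letter shifts forward by (position + 5), i.e. 5, 6, 7, … — the shift grows by one for each successive letter.
Undoing it on lxhdn: l−5=g, x−6=r, h−7=a, d−8=v, n−9=e.

grave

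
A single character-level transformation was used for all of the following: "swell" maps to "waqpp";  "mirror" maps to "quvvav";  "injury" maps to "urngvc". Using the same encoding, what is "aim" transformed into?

The shift depends on letter class: consonant s→w is +4, but vowel e→q is +12. Vowels shift forward by 12 and consonants shift forward by 4.
Applying it to aim: a(vowel)+12=m, i(vowel)+12=u, m(cons)+4=q.

muq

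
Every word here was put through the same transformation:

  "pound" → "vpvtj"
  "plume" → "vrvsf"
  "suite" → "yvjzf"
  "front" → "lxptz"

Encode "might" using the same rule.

The shift depends on letter class: consonant p→v is +6, but vowel o→p is +1. Two shifts are in play — +1 for a/e/i/o/u, +6 for every other letter.
Applying it to might: m(cons)+6=s, i(vowel)+1=j, g(cons)+6=m, h(cons)+6=n, t(cons)+6=z.

sjmnz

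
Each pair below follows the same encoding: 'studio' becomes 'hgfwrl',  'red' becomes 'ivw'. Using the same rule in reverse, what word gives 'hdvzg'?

sweat

This is the alphabet-reversal cipher (Atbash): a becomes z, b becomes y, etc.
Decoding hdvzg: h↔s, d↔w, v↔e, z↔a, g↔t.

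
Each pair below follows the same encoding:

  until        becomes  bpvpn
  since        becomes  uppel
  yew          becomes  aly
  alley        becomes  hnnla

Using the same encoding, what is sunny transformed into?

The shift depends on letter class: consonant n→p is +2, but vowel u→b is +7. Vowels shift forward by 7 and consonants shift forward by 2.
On sunny: s(cons)+2=u, u(vowel)+7=b, n(cons)+2=p, n(cons)+2=p, y(cons)+2=a.

ubppa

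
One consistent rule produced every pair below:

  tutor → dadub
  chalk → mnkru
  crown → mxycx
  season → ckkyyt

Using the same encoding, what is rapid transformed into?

bgzon

Shifts by position in tutor: pos 0: t→d (+10), pos 1: u→a (+6), pos 2: t→d (+10), pos 3: o→u (+6) — repeating every 2. It's a Vigenère-style cipher with numeric key [10,6]: position i shifts by key[i mod 2].
On rapid: r+10=b, a+6=g, p+10=z, i+6=o, d+10=n.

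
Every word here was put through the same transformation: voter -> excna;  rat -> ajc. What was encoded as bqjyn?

shape

This is a Caesar cipher with shift 9.
Undoing it on bqjyn: b−9=s, q−9=h, j−9=a, y−9=p, n−9=e.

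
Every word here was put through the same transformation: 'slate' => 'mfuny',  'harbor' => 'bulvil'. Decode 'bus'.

hay

Compare letters: s→m is +20, l→f is +20, a→u is +20 — a constant shift. Each letter is shifted forward by 20 in the alphabet (a Caesar shift of +20).
Decoding bus: b−20=h, u−20=a, s−20=y.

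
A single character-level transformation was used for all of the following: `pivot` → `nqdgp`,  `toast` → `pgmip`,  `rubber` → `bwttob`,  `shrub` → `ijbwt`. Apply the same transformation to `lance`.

p(15)→n(13) and i(8)→q(16) fit y≡7x+12 (mod 26); the inverse of 7 mod 26 is 15. Treating letters as 0–25, the rule is x ↦ 7x + 12 (mod 26).
On lance: l(11)→7·11+12≡11=l; a(0)→7·0+12≡12=m; n(13)→7·13+12≡25=z; c(2)→7·2+12≡0=a; e(4)→7·4+12≡14=o (all mod 26).

lmzao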